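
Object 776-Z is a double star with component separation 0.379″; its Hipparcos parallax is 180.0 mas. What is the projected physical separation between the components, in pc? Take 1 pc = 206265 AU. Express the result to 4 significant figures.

1.021 × 10^-5 pc

d = 1/p = 1/0.1800″ = 5.5556 pc.
At distance d (pc), an angle of θ arcsec spans θ·d AU: s = 0.379 × 5.5556 = 2.1056 AU.
= 2.1056 / 206265 = 1.0208 × 10^-5 pc.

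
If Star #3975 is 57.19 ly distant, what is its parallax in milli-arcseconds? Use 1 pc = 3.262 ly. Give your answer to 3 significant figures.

57.0 mas

d = 57.19 ly ÷ 3.262 = 17.532 pc.
p = 1/d = 1/17.532 = 0.057039 arcsec.
= 0.057039 × 1000 = 57.039 mas.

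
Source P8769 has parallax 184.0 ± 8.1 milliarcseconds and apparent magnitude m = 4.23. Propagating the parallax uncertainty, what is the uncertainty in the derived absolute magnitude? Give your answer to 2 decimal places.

σ_M = 0.10 mag

M = m − 5 log₁₀ d + 5 = m + 5 log₁₀ p + 5, so ∂M/∂p = 5/(p ln 10).
σ_M = (5/ln 10) · (σ_p/p) = 2.1715 × 8.1/184.0 = 2.1715 × 0.044022 = 0.095594.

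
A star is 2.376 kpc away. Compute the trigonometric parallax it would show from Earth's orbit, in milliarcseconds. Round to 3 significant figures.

d = 2.376 kpc = 2376 pc.
p = 1/d = 1/2376 = 0.00042088 arcsec.
= 0.00042088 × 1000 = 0.42088 mas.

0.421 mas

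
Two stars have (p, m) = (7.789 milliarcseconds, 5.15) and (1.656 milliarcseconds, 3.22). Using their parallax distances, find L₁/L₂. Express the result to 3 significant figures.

d₁ = 1/p₁ = 1/0.007789″ = 128.39 pc; d₂ = 1/p₂ = 1/0.001656″ = 603.86 pc.
M₁ = m₁ − 5 log₁₀ d₁ + 5 = 5.15 − 10.5427 + 5 = -0.3927.
M₂ = 3.22 − 13.9047 + 5 = -5.6847.
L₁/L₂ = 10^(0.4(M₂ − M₁)) = 10^(0.4 × (-5.2920)) = 10^(-2.11680) = 0.0076419.

L₁/L₂ = 0.00764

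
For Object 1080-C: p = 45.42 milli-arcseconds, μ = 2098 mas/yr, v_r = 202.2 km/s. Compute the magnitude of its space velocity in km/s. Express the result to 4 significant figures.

d = 1/p = 1/0.04542″ = 22.017 pc.
μ = 2098 mas/yr = 2.098 ″/yr.
v_t = 4.740 μ d = 4.740 × 2.098 × 22.017 = 218.95 km/s.
v = √(v_r² + v_t²) = √(202.2² + 218.95²) = √88823.9 = 298.03 km/s.

298.0 km/s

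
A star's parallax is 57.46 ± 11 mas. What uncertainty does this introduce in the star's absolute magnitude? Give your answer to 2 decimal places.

σ_M = 0.42 mag

M = m − 5 log₁₀ d + 5 = m + 5 log₁₀ p + 5, so ∂M/∂p = 5/(p ln 10).
σ_M = (5/ln 10) · (σ_p/p) = 2.1715 × 11/57.46 = 2.1715 × 0.19144 = 0.41571.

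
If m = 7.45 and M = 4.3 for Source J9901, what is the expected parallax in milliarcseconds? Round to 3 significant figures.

23.4 mas

m − M = 7.45 − 4.3 = 3.15.
d = 10^((m−M)/5 + 1) = 10^1.630 = 42.658 pc.
p = 1/d = 1/42.658 = 0.023442 arcsec = 23.442 mas.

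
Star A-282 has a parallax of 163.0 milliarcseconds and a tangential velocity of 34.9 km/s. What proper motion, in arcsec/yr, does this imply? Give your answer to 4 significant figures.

d = 1/p = 1/0.1630″ = 6.135 pc.
μ = v_t / (4.74 d) = 34.9 / (4.74 × 6.135) = 34.9 / 29.08 = 1.2001 ″/yr.

1.200 arcsec/yr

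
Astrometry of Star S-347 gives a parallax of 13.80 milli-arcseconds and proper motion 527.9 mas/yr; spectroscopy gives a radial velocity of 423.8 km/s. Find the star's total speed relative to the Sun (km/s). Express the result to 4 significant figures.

461.0 km/s

d = 1/p = 1/0.01380″ = 72.464 pc.
μ = 527.9 mas/yr = 0.5279 ″/yr.
v_t = 4.740 μ d = 4.740 × 0.5279 × 72.464 = 181.32 km/s.
v = √(v_r² + v_t²) = √(423.8² + 181.32²) = √212483 = 460.96 km/s.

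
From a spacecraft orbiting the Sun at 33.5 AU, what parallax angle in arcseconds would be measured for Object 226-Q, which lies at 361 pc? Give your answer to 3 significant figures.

p (arcsec) = B (AU) / d (pc).
p = 33.5 / 361 = 0.092798 arcsec.

0.0928 arcsec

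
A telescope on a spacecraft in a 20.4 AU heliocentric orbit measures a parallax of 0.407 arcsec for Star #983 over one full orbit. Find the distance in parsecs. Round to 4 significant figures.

50.12 pc

With baseline B (in AU) and parallax p (in arcsec), d = B/p parsecs.
d = 20.4 / 0.407 = 50.123 pc.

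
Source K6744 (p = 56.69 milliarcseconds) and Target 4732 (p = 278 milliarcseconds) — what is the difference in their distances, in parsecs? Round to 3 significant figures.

d_A = 1/0.05669″ = 17.64 pc; d_B = 1/0.2780″ = 3.5971 pc.
|d_B − d_A| = |3.5971 − 17.64| = 14.043 pc.

14.0 pc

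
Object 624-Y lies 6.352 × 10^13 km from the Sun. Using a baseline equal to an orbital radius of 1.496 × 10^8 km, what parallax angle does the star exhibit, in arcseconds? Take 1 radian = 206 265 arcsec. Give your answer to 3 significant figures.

θ ≈ B/d = (1.496 × 10^8) / (6.352 × 10^13) = 2.3552 × 10^-6 rad.
In arcseconds: 2.3552 × 10^-6 × 206265 = 0.4858″.

0.486 arcsec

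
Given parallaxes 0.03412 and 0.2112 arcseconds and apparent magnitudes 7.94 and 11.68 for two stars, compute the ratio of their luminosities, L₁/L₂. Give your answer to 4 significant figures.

d₁ = 1/p₁ = 1/0.03412″ = 29.308 pc; d₂ = 1/p₂ = 1/0.2112″ = 4.7348 pc.
M₁ = m₁ − 5 log₁₀ d₁ + 5 = 7.94 − 7.3349 + 5 = 5.6051.
M₂ = 11.68 − 3.3765 + 5 = 13.3035.
L₁/L₂ = 10^(0.4(M₂ − M₁)) = 10^(0.4 × 7.6984) = 10^3.07936 = 1200.5.

L₁/L₂ = 1201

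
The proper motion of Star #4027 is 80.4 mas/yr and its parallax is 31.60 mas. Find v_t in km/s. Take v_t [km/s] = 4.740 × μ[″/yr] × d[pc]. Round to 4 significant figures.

d = 1/p = 1/0.03160″ = 31.646 pc.
μ = 80.4 mas/yr = 0.0804 ″/yr.
v_t = 4.74 × μ × d = 4.74 × 0.0804 × 31.646 = 12.06 km/s.

12.06 km/s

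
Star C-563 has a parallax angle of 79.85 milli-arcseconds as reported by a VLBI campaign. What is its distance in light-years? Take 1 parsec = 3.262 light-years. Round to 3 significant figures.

p = 79.85 milli-arcseconds = 0.07985 arcsec.
d = 1/p = 1/0.07985 = 12.523 pc.
In light-years: 12.523 × 3.262 = 40.85 ly.

40.9 light years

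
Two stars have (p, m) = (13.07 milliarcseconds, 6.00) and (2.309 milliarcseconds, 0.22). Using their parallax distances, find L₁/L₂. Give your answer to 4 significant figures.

d₁ = 1/p₁ = 1/0.01307″ = 76.511 pc; d₂ = 1/p₂ = 1/0.002309″ = 433.09 pc.
M₁ = m₁ − 5 log₁₀ d₁ + 5 = 6.00 − 9.4186 + 5 = 1.5814.
M₂ = 0.22 − 13.1829 + 5 = -7.9629.
L₁/L₂ = 10^(0.4(M₂ − M₁)) = 10^(0.4 × (-9.5443)) = 10^(-3.81772) = 0.00015215.

L₁/L₂ = 0.0001522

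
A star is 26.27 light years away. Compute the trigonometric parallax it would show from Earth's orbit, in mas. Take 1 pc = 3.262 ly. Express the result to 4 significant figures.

d = 26.27 ly ÷ 3.262 = 8.0533 pc.
p = 1/d = 1/8.0533 = 0.12417 arcsec.
= 0.12417 × 1000 = 124.17 mas.

124.2 mas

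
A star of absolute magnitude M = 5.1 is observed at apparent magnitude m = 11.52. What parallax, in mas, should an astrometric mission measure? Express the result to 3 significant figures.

m − M = 11.52 − 5.1 = 6.42.
d = 10^((m−M)/5 + 1) = 10^2.284 = 192.31 pc.
p = 1/d = 1/192.31 = 0.0051999 arcsec = 5.1999 mas.

5.20 mas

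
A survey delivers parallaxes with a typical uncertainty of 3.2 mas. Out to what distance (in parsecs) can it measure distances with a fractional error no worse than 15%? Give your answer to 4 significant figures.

σ_d/d = σ_p/p, so the condition is σ_p/p ≤ 0.15, i.e. p ≥ σ_p/0.15.
p_min = 3.2/0.15 = 21.333 mas = 0.021333 arcsec.
d_max = 1/p_min = 1/0.021333 = 46.876 pc.

46.88 pc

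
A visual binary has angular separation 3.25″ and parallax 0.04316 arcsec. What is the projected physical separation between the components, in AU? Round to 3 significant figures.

d = 1/p = 1/0.04316″ = 23.17 pc.
At distance d (pc), an angle of θ arcsec spans θ·d AU: s = 3.25 × 23.17 = 75.303 AU.

75.3 AU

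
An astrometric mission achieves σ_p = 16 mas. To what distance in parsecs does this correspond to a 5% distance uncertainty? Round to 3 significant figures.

3.13 pc

σ_d/d = σ_p/p, so the condition is σ_p/p ≤ 0.05, i.e. p ≥ σ_p/0.05.
p_min = 16/0.05 = 320 mas = 0.32 arcsec.
d_max = 1/p_min = 1/0.32 = 3.125 pc.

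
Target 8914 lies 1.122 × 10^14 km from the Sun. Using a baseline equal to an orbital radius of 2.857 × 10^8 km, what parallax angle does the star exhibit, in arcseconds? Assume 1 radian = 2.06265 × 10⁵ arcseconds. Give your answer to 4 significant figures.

0.5252 arcsec

θ ≈ B/d = (2.857 × 10^8) / (1.122 × 10^14) = 2.5463 × 10^-6 rad.
In arcseconds: 2.5463 × 10^-6 × 206265 = 0.52521″.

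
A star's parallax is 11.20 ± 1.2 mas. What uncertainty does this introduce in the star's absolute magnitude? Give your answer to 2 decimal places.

M = m − 5 log₁₀ d + 5 = m + 5 log₁₀ p + 5, so ∂M/∂p = 5/(p ln 10).
σ_M = (5/ln 10) · (σ_p/p) = 2.1715 × 1.2/11.20 = 2.1715 × 0.10714 = 0.23265.

σ_M = 0.23 mag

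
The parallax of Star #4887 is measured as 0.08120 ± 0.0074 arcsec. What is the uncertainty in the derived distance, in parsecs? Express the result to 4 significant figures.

d = 1/p, so σ_d = σ_p / p².
σ_d = 0.00740 / (0.08120)² = 0.00740 / 0.0065934 = 1.1223 pc.

1.122 pc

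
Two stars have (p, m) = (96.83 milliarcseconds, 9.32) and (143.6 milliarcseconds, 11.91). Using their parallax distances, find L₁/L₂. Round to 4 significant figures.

d₁ = 1/p₁ = 1/0.09683″ = 10.327 pc; d₂ = 1/p₂ = 1/0.1436″ = 6.9638 pc.
M₁ = m₁ − 5 log₁₀ d₁ + 5 = 9.32 − 5.0699 + 5 = 9.2501.
M₂ = 11.91 − 4.2142 + 5 = 12.6958.
L₁/L₂ = 10^(0.4(M₂ − M₁)) = 10^(0.4 × 3.4457) = 10^1.37828 = 23.894.

L₁/L₂ = 23.89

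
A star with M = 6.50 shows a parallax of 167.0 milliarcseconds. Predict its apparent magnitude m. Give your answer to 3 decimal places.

m = 5.386

d = 1/p = 1/0.1670″ = 5.988 pc.
m − M = 5 log₁₀ d − 5 = 5 log₁₀(5.988) − 5 = 3.8864 − 5 = -1.1136.
m = M + (m − M) = 6.50 + (-1.1136) = 5.386.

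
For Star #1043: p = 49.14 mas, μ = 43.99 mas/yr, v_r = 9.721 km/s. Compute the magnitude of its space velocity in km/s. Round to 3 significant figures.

10.6 km/s

d = 1/p = 1/0.04914″ = 20.35 pc.
μ = 43.99 mas/yr = 0.04399 ″/yr.
v_t = 4.740 μ d = 4.740 × 0.04399 × 20.35 = 4.2432 km/s.
v = √(v_r² + v_t²) = √(9.721² + 4.2432²) = √112.503 = 10.607 km/s.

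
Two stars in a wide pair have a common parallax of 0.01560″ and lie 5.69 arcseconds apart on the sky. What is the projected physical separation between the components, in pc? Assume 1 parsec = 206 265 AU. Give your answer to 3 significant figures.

d = 1/p = 1/0.01560″ = 64.103 pc.
At distance d (pc), an angle of θ arcsec spans θ·d AU: s = 5.69 × 64.103 = 364.75 AU.
= 364.75 / 206265 = 0.0017684 pc.

0.00177 pc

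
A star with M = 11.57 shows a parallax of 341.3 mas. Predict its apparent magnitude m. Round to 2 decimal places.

d = 1/p = 1/0.3413″ = 2.93 pc.
m − M = 5 log₁₀ d − 5 = 5 log₁₀(2.93) − 5 = 2.3343 − 5 = -2.6657.
m = M + (m − M) = 11.57 + (-2.6657) = 8.90.

m = 8.90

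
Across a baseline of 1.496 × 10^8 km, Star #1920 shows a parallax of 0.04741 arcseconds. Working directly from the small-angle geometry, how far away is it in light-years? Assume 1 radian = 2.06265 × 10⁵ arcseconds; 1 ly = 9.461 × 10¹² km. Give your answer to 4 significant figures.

68.79 ly

θ = 0.04741″ = 0.04741/206265 = 2.2985 × 10^-7 rad.
d = B/θ = (1.496 × 10^8) / (2.2985 × 10^-7) = 6.5086 × 10^14 km = (6.5086 × 10^14) / (9.461 × 10^12) ly = 68.794 ly.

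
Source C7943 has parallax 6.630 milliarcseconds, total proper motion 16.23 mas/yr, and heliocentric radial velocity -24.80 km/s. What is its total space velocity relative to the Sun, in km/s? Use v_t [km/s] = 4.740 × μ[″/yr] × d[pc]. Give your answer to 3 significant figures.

d = 1/p = 1/0.006630″ = 150.83 pc.
μ = 16.23 mas/yr = 0.01623 ″/yr.
v_t = 4.740 μ d = 4.740 × 0.01623 × 150.83 = 11.603 km/s.
v = √(v_r² + v_t²) = √((-24.80)² + 11.603²) = √749.67 = 27.38 km/s.

27.4 km/s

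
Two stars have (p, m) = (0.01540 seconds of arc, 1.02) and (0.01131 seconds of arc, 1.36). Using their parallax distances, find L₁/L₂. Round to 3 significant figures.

L₁/L₂ = 0.738

d₁ = 1/p₁ = 1/0.01540″ = 64.935 pc; d₂ = 1/p₂ = 1/0.01131″ = 88.417 pc.
M₁ = m₁ − 5 log₁₀ d₁ + 5 = 1.02 − 9.0624 + 5 = -3.0424.
M₂ = 1.36 − 9.7327 + 5 = -3.3727.
L₁/L₂ = 10^(0.4(M₂ − M₁)) = 10^(0.4 × (-0.3303)) = 10^(-0.13212) = 0.7377.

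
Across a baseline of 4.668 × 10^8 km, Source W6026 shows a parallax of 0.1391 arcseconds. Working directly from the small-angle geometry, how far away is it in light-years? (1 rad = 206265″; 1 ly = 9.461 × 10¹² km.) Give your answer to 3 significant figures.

θ = 0.1391″ = 0.1391/206265 = 6.7438 × 10^-7 rad.
d = B/θ = (4.668 × 10^8) / (6.7438 × 10^-7) = 6.9219 × 10^14 km = (6.9219 × 10^14) / (9.461 × 10^12) ly = 73.162 ly.

73.2 ly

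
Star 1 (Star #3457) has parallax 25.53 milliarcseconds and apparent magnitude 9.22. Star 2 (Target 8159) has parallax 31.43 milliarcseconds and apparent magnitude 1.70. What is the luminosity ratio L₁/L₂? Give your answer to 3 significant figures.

L₁/L₂ = 0.00149

d₁ = 1/p₁ = 1/0.02553″ = 39.17 pc; d₂ = 1/p₂ = 1/0.03143″ = 31.817 pc.
M₁ = m₁ − 5 log₁₀ d₁ + 5 = 9.22 − 7.9648 + 5 = 6.2552.
M₂ = 1.70 − 7.5133 + 5 = -0.8133.
L₁/L₂ = 10^(0.4(M₂ − M₁)) = 10^(0.4 × (-7.0685)) = 10^(-2.82740) = 0.001488.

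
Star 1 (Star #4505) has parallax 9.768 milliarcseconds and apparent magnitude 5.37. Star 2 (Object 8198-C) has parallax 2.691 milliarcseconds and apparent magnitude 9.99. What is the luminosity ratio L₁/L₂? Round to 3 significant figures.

d₁ = 1/p₁ = 1/0.009768″ = 102.38 pc; d₂ = 1/p₂ = 1/0.002691″ = 371.61 pc.
M₁ = m₁ − 5 log₁₀ d₁ + 5 = 5.37 − 10.0511 + 5 = 0.3189.
M₂ = 9.99 − 12.8504 + 5 = 2.1396.
L₁/L₂ = 10^(0.4(M₂ − M₁)) = 10^(0.4 × 1.8207) = 10^0.72828 = 5.3491.

L₁/L₂ = 5.35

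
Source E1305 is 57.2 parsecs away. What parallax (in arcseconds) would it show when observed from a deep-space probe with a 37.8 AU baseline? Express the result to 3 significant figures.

0.661 arcsec

p (arcsec) = B (AU) / d (pc).
p = 37.8 / 57.2 = 0.66084 arcsec.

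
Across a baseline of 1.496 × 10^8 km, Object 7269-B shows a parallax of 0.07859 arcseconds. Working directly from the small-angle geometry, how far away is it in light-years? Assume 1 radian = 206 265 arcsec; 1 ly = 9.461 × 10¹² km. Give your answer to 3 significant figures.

41.5 ly

θ = 0.07859″ = 0.07859/206265 = 3.8101 × 10^-7 rad.
d = B/θ = (1.496 × 10^8) / (3.8101 × 10^-7) = 3.9264 × 10^14 km = (3.9264 × 10^14) / (9.461 × 10^12) ly = 41.501 ly.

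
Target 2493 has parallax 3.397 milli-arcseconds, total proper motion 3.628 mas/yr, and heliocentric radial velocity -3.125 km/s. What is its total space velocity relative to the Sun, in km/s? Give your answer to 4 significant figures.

5.949 km/s

d = 1/p = 1/0.003397″ = 294.38 pc.
μ = 3.628 mas/yr = 0.003628 ″/yr.
v_t = 4.740 μ d = 4.740 × 0.003628 × 294.38 = 5.0624 km/s.
v = √(v_r² + v_t²) = √((-3.125)² + 5.0624²) = √35.3935 = 5.9492 km/s.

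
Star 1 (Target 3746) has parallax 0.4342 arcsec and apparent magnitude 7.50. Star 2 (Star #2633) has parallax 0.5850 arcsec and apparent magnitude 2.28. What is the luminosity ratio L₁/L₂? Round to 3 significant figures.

L₁/L₂ = 0.0148

d₁ = 1/p₁ = 1/0.4342″ = 2.3031 pc; d₂ = 1/p₂ = 1/0.5850″ = 1.7094 pc.
M₁ = m₁ − 5 log₁₀ d₁ + 5 = 7.50 − 1.8116 + 5 = 10.6884.
M₂ = 2.28 − 1.1642 + 5 = 6.1158.
L₁/L₂ = 10^(0.4(M₂ − M₁)) = 10^(0.4 × (-4.5726)) = 10^(-1.82904) = 0.014824.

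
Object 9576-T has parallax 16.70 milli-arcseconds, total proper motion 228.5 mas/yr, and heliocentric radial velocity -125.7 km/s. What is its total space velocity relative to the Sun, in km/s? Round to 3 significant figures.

d = 1/p = 1/0.01670″ = 59.88 pc.
μ = 228.5 mas/yr = 0.2285 ″/yr.
v_t = 4.740 μ d = 4.740 × 0.2285 × 59.88 = 64.855 km/s.
v = √(v_r² + v_t²) = √((-125.7)² + 64.855²) = √20006.7 = 141.45 km/s.

141 km/s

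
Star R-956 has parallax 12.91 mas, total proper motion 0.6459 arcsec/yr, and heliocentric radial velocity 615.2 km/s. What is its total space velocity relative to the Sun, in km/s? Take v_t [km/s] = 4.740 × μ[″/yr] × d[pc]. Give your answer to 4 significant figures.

d = 1/p = 1/0.01291″ = 77.459 pc.
v_t = 4.740 μ d = 4.740 × 0.6459 × 77.459 = 237.15 km/s.
v = √(v_r² + v_t²) = √(615.2² + 237.15²) = √434711 = 659.33 km/s.

659.3 km/s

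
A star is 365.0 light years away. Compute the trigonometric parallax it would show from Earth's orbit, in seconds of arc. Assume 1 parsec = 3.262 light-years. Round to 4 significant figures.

0.008937 arcsec

d = 365.0 ly ÷ 3.262 = 111.89 pc.
p = 1/d = 1/111.89 = 0.0089373 arcsec.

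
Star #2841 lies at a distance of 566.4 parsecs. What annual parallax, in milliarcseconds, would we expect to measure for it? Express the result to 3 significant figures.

p = 1/d = 1/566.4 = 0.0017655 arcsec.
= 0.0017655 × 1000 = 1.7655 mas.

1.77 mas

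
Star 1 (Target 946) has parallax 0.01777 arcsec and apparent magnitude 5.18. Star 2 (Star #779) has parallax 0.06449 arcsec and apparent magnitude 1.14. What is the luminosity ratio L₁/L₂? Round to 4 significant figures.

L₁/L₂ = 0.3189

d₁ = 1/p₁ = 1/0.01777″ = 56.275 pc; d₂ = 1/p₂ = 1/0.06449″ = 15.506 pc.
M₁ = m₁ − 5 log₁₀ d₁ + 5 = 5.18 − 8.7516 + 5 = 1.4284.
M₂ = 1.14 − 5.9525 + 5 = 0.1875.
L₁/L₂ = 10^(0.4(M₂ − M₁)) = 10^(0.4 × (-1.2409)) = 10^(-0.49636) = 0.31889.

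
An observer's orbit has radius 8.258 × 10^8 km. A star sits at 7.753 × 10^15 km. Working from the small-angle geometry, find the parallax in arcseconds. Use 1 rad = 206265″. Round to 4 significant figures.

θ ≈ B/d = (8.258 × 10^8) / (7.753 × 10^15) = 1.0651 × 10^-7 rad.
In arcseconds: 1.0651 × 10^-7 × 206265 = 0.021969″.

0.02197 arcsec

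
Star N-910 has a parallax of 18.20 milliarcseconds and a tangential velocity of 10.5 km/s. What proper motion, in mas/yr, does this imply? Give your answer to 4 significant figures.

40.32 mas/yr

d = 1/p = 1/0.01820″ = 54.945 pc.
μ = v_t / (4.74 d) = 10.5 / (4.74 × 54.945) = 10.5 / 260.44 = 0.040316 ″/yr = 40.316 mas/yr.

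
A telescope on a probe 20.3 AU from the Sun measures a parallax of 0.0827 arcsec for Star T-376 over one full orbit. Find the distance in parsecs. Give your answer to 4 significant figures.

With baseline B (in AU) and parallax p (in arcsec), d = B/p parsecs.
d = 20.3 / 0.0827 = 245.47 pc.

245.5 pc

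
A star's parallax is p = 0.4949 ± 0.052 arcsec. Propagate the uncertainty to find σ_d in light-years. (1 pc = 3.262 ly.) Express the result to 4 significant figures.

d = 1/p, so σ_d = σ_p / p².
σ_d = 0.0520 / (0.4949)² = 0.0520 / 0.24493 = 0.21231 pc = 0.21231 × 3.262 ly = 0.69256 ly.

0.6926 ly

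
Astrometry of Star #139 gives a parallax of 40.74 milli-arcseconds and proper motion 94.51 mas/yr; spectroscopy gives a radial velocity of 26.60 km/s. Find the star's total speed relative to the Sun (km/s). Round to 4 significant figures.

d = 1/p = 1/0.04074″ = 24.546 pc.
μ = 94.51 mas/yr = 0.09451 ″/yr.
v_t = 4.740 μ d = 4.740 × 0.09451 × 24.546 = 10.996 km/s.
v = √(v_r² + v_t²) = √(26.60² + 10.996²) = √828.472 = 28.783 km/s.

28.78 km/s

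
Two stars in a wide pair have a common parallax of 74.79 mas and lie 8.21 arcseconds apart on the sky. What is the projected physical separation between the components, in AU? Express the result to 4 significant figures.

d = 1/p = 1/0.07479″ = 13.371 pc.
At distance d (pc), an angle of θ arcsec spans θ·d AU: s = 8.21 × 13.371 = 109.78 AU.

109.8 AU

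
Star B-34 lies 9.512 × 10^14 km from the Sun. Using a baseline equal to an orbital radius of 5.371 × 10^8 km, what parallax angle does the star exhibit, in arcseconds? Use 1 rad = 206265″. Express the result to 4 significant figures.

0.1165 arcsec

θ ≈ B/d = (5.371 × 10^8) / (9.512 × 10^14) = 5.6466 × 10^-7 rad.
In arcseconds: 5.6466 × 10^-7 × 206265 = 0.11647″.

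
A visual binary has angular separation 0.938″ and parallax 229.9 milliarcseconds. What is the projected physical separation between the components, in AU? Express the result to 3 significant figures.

4.08 AU

d = 1/p = 1/0.2299″ = 4.3497 pc.
At distance d (pc), an angle of θ arcsec spans θ·d AU: s = 0.938 × 4.3497 = 4.08 AU.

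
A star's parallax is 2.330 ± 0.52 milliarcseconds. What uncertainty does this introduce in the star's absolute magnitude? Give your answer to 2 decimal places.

M = m − 5 log₁₀ d + 5 = m + 5 log₁₀ p + 5, so ∂M/∂p = 5/(p ln 10).
σ_M = (5/ln 10) · (σ_p/p) = 2.1715 × 0.52/2.330 = 2.1715 × 0.22318 = 0.48464.

σ_M = 0.48 mag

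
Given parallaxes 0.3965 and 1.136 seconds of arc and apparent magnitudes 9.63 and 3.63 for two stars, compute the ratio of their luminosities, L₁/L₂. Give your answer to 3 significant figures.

L₁/L₂ = 0.0327

d₁ = 1/p₁ = 1/0.3965″ = 2.5221 pc; d₂ = 1/p₂ = 1/1.136″ = 0.88028 pc.
M₁ = m₁ − 5 log₁₀ d₁ + 5 = 9.63 − 2.0088 + 5 = 12.6212.
M₂ = 3.63 − (-0.2769) + 5 = 8.9069.
L₁/L₂ = 10^(0.4(M₂ − M₁)) = 10^(0.4 × (-3.7143)) = 10^(-1.48572) = 0.03268.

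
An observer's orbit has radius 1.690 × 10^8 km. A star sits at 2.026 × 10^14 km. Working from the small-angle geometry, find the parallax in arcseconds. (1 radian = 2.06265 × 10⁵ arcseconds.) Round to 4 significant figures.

0.1721 arcsec

θ ≈ B/d = (1.690 × 10^8) / (2.026 × 10^14) = 8.3416 × 10^-7 rad.
In arcseconds: 8.3416 × 10^-7 × 206265 = 0.17206″.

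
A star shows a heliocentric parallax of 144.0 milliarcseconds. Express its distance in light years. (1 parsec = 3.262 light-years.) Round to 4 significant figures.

22.65 light years

p = 144.0 milliarcseconds = 0.1440 arcsec.
d = 1/p = 1/0.1440 = 6.9444 pc.
In light-years: 6.9444 × 3.262 = 22.653 ly.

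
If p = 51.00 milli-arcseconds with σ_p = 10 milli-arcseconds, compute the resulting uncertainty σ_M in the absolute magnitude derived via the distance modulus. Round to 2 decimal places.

M = m − 5 log₁₀ d + 5 = m + 5 log₁₀ p + 5, so ∂M/∂p = 5/(p ln 10).
σ_M = (5/ln 10) · (σ_p/p) = 2.1715 × 10/51.00 = 2.1715 × 0.19608 = 0.42579.

σ_M = 0.43 mag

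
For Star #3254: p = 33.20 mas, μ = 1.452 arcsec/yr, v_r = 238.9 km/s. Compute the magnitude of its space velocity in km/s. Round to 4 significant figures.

316.3 km/s

d = 1/p = 1/0.03320″ = 30.12 pc.
v_t = 4.740 μ d = 4.740 × 1.452 × 30.12 = 207.3 km/s.
v = √(v_r² + v_t²) = √(238.9² + 207.3²) = √100047 = 316.3 km/s.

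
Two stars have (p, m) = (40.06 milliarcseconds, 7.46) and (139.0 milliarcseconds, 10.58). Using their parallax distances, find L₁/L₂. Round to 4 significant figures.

d₁ = 1/p₁ = 1/0.04006″ = 24.963 pc; d₂ = 1/p₂ = 1/0.1390″ = 7.1942 pc.
M₁ = m₁ − 5 log₁₀ d₁ + 5 = 7.46 − 6.9865 + 5 = 5.4735.
M₂ = 10.58 − 4.2849 + 5 = 11.2951.
L₁/L₂ = 10^(0.4(M₂ − M₁)) = 10^(0.4 × 5.8216) = 10^2.32864 = 213.13.

L₁/L₂ = 213.1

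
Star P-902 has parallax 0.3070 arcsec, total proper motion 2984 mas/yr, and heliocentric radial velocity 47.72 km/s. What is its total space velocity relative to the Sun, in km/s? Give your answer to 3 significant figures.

66.3 km/s

d = 1/p = 1/0.3070″ = 3.2573 pc.
μ = 2984 mas/yr = 2.984 ″/yr.
v_t = 4.740 μ d = 4.740 × 2.984 × 3.2573 = 46.072 km/s.
v = √(v_r² + v_t²) = √(47.72² + 46.072²) = √4399.83 = 66.331 km/s.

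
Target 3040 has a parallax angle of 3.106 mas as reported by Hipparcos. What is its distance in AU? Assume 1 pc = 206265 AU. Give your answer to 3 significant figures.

6.64 × 10^7 AU

p = 3.106 mas = 0.003106 arcsec.
d = 1/p = 1/0.003106 = 321.96 pc.
In AU: 321.96 × 206265 = 6.6409 × 10^7 AU.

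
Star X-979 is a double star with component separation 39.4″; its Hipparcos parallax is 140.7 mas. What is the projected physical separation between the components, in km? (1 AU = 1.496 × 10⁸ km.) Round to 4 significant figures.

4.189 × 10^10 km

d = 1/p = 1/0.1407″ = 7.1073 pc.
At distance d (pc), an angle of θ arcsec spans θ·d AU: s = 39.4 × 7.1073 = 280.03 AU.
= 280.03 × 1.496 × 10⁸ km = 4.1892 × 10^10 km.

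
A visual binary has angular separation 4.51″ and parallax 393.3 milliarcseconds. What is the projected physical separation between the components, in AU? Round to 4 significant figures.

11.47 AU

d = 1/p = 1/0.3933″ = 2.5426 pc.
At distance d (pc), an angle of θ arcsec spans θ·d AU: s = 4.51 × 2.5426 = 11.467 AU.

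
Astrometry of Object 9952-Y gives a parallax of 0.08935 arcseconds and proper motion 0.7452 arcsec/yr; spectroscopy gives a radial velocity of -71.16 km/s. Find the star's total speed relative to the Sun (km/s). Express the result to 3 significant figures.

d = 1/p = 1/0.08935″ = 11.192 pc.
v_t = 4.740 μ d = 4.740 × 0.7452 × 11.192 = 39.533 km/s.
v = √(v_r² + v_t²) = √((-71.16)² + 39.533²) = √6626.6 = 81.404 km/s.

81.4 km/s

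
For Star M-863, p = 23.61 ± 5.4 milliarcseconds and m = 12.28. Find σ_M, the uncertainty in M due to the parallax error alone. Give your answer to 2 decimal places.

M = m − 5 log₁₀ d + 5 = m + 5 log₁₀ p + 5, so ∂M/∂p = 5/(p ln 10).
σ_M = (5/ln 10) · (σ_p/p) = 2.1715 × 5.4/23.61 = 2.1715 × 0.22872 = 0.49667.

σ_M = 0.50 mag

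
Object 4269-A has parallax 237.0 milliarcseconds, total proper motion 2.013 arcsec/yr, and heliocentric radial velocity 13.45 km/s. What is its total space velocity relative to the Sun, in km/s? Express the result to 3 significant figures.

d = 1/p = 1/0.2370″ = 4.2194 pc.
v_t = 4.740 μ d = 4.740 × 2.013 × 4.2194 = 40.26 km/s.
v = √(v_r² + v_t²) = √(13.45² + 40.26²) = √1801.77 = 42.447 km/s.

42.4 km/s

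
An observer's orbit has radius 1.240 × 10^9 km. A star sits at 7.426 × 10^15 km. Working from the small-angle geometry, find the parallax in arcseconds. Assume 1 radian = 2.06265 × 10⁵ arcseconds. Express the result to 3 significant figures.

θ ≈ B/d = (1.240 × 10^9) / (7.426 × 10^15) = 1.6698 × 10^-7 rad.
In arcseconds: 1.6698 × 10^-7 × 206265 = 0.034442″.

0.0344 arcsec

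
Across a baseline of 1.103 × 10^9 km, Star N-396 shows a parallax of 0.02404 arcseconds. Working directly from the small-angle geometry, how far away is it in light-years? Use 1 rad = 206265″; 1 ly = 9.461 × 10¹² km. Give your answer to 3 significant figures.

1000 ly

θ = 0.02404″ = 0.02404/206265 = 1.1655 × 10^-7 rad.
d = B/θ = (1.103 × 10^9) / (1.1655 × 10^-7) = 9.4637 × 10^15 km = (9.4637 × 10^15) / (9.461 × 10^12) ly = 1000.3 ly.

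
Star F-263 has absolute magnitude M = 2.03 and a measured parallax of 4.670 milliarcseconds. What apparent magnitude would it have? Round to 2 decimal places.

m = 8.68

d = 1/p = 1/0.004670″ = 214.13 pc.
m − M = 5 log₁₀ d − 5 = 5 log₁₀(214.13) − 5 = 11.6534 − 5 = 6.6534.
m = M + (m − M) = 2.03 + 6.6534 = 8.68.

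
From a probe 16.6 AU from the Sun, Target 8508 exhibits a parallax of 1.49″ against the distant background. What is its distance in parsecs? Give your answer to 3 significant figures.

11.1 pc

With baseline B (in AU) and parallax p (in arcsec), d = B/p parsecs.
d = 16.6 / 1.49 = 11.141 pc.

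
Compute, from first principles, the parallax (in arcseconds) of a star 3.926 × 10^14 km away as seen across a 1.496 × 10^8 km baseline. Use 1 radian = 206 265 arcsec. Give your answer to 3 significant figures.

θ ≈ B/d = (1.496 × 10^8) / (3.926 × 10^14) = 3.8105 × 10^-7 rad.
In arcseconds: 3.8105 × 10^-7 × 206265 = 0.078597″.

0.0786 arcsec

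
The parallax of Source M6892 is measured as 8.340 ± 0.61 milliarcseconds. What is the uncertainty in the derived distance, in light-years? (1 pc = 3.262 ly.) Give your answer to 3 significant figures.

28.6 ly

d = 1/p, so σ_d = σ_p / p².
σ_d = 0.000610 / (0.008340)² = 0.000610 / 0.000069556 = 8.7699 pc = 8.7699 × 3.262 ly = 28.607 ly.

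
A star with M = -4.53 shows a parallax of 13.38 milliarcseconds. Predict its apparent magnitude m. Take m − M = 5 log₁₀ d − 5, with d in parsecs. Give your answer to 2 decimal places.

d = 1/p = 1/0.01338″ = 74.738 pc.
m − M = 5 log₁₀ d − 5 = 5 log₁₀(74.738) − 5 = 9.3677 − 5 = 4.3677.
m = M + (m − M) = -4.53 + 4.3677 = -0.16.

m = -0.16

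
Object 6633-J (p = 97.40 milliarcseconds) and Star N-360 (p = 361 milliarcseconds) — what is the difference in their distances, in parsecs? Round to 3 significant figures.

7.50 pc

d_A = 1/0.09740″ = 10.267 pc; d_B = 1/0.3610″ = 2.7701 pc.
|d_B − d_A| = |2.7701 − 10.267| = 7.4969 pc.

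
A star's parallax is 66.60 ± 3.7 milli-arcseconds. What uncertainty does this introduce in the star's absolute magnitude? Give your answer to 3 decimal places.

M = m − 5 log₁₀ d + 5 = m + 5 log₁₀ p + 5, so ∂M/∂p = 5/(p ln 10).
σ_M = (5/ln 10) · (σ_p/p) = 2.1715 × 3.7/66.60 = 2.1715 × 0.055556 = 0.12064.

σ_M = 0.121 mag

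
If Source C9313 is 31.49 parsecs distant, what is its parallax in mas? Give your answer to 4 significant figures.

p = 1/d = 1/31.49 = 0.031756 arcsec.
= 0.031756 × 1000 = 31.756 mas.

31.76 mas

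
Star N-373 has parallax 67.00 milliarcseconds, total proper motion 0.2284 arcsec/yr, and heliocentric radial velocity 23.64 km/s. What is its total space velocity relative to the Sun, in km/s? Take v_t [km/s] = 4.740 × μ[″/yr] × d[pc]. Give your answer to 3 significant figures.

28.6 km/s

d = 1/p = 1/0.06700″ = 14.925 pc.
v_t = 4.740 μ d = 4.740 × 0.2284 × 14.925 = 16.158 km/s.
v = √(v_r² + v_t²) = √(23.64² + 16.158²) = √819.931 = 28.634 km/s.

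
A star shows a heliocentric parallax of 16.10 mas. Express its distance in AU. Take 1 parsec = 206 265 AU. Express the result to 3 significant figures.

p = 16.10 mas = 0.01610 arcsec.
d = 1/p = 1/0.01610 = 62.112 pc.
In AU: 62.112 × 206265 = 1.2812 × 10^7 AU.

1.28 × 10^7 AU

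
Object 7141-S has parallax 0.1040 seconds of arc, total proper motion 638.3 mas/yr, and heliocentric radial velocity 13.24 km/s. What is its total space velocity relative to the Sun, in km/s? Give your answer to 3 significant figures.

32.0 km/s

d = 1/p = 1/0.1040″ = 9.6154 pc.
μ = 638.3 mas/yr = 0.6383 ″/yr.
v_t = 4.740 μ d = 4.740 × 0.6383 × 9.6154 = 29.092 km/s.
v = √(v_r² + v_t²) = √(13.24² + 29.092²) = √1021.64 = 31.963 km/s.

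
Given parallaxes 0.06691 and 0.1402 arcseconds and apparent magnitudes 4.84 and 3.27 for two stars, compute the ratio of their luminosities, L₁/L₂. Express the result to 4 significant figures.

L₁/L₂ = 1.034

d₁ = 1/p₁ = 1/0.06691″ = 14.945 pc; d₂ = 1/p₂ = 1/0.1402″ = 7.1327 pc.
M₁ = m₁ − 5 log₁₀ d₁ + 5 = 4.84 − 5.8725 + 5 = 3.9675.
M₂ = 3.27 − 4.2663 + 5 = 4.0037.
L₁/L₂ = 10^(0.4(M₂ − M₁)) = 10^(0.4 × 0.0362) = 10^0.01448 = 1.0339.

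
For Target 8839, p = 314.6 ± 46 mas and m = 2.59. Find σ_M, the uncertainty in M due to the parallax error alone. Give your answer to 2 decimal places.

σ_M = 0.32 mag

M = m − 5 log₁₀ d + 5 = m + 5 log₁₀ p + 5, so ∂M/∂p = 5/(p ln 10).
σ_M = (5/ln 10) · (σ_p/p) = 2.1715 × 46/314.6 = 2.1715 × 0.14622 = 0.31752.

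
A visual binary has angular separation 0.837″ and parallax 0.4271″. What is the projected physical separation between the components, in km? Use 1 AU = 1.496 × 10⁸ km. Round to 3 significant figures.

d = 1/p = 1/0.4271″ = 2.3414 pc.
At distance d (pc), an angle of θ arcsec spans θ·d AU: s = 0.837 × 2.3414 = 1.9598 AU.
= 1.9598 × 1.496 × 10⁸ km = 2.9319 × 10^8 km.

2.93 × 10^8 km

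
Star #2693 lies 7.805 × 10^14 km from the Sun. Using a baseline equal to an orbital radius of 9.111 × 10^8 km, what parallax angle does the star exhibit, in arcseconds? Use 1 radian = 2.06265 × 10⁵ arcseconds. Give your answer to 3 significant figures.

θ ≈ B/d = (9.111 × 10^8) / (7.805 × 10^14) = 1.1673 × 10^-6 rad.
In arcseconds: 1.1673 × 10^-6 × 206265 = 0.24077″.

0.241 arcsec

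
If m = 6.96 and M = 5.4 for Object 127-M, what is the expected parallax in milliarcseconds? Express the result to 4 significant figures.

m − M = 6.96 − 5.4 = 1.56.
d = 10^((m−M)/5 + 1) = 10^1.312 = 20.512 pc.
p = 1/d = 1/20.512 = 0.048752 arcsec = 48.752 mas.

48.75 mas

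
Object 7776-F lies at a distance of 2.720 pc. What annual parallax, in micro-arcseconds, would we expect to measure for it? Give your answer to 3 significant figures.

p = 1/d = 1/2.72 = 0.36765 arcsec.
= 0.36765 × 10⁶ = 3.6765 × 10^5 μas.

368000 μas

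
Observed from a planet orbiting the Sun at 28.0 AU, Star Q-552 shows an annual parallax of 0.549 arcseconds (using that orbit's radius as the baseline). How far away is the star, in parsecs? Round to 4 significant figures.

With baseline B (in AU) and parallax p (in arcsec), d = B/p parsecs.
d = 28.0 / 0.549 = 51.002 pc.

51.00 pc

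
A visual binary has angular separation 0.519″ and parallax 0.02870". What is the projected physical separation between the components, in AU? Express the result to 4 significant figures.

d = 1/p = 1/0.02870″ = 34.843 pc.
At distance d (pc), an angle of θ arcsec spans θ·d AU: s = 0.519 × 34.843 = 18.084 AU.

18.08 AU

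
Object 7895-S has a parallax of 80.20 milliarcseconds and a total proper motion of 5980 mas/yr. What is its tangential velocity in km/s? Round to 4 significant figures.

d = 1/p = 1/0.08020″ = 12.469 pc.
μ = 5980 mas/yr = 5.98 ″/yr.
v_t = 4.74 × μ × d = 4.74 × 5.98 × 12.469 = 353.44 km/s.

353.4 km/s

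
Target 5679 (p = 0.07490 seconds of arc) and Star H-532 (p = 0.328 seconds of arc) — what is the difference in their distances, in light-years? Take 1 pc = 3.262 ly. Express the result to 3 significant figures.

d_A = 1/0.07490″ = 13.351 pc; d_B = 1/0.3280″ = 3.0488 pc.
|d_B − d_A| = |3.0488 − 13.351| = 10.302 pc = 10.302 × 3.262 ly = 33.605 ly.

33.6 ly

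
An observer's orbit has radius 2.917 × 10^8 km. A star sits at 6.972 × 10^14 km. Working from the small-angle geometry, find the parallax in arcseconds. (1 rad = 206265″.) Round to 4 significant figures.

0.08630 arcsec

θ ≈ B/d = (2.917 × 10^8) / (6.972 × 10^14) = 4.1839 × 10^-7 rad.
In arcseconds: 4.1839 × 10^-7 × 206265 = 0.086299″.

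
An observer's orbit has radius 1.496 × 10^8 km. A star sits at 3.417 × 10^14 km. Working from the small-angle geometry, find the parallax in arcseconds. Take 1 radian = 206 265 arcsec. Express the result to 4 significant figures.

0.09031 arcsec

θ ≈ B/d = (1.496 × 10^8) / (3.417 × 10^14) = 4.3781 × 10^-7 rad.
In arcseconds: 4.3781 × 10^-7 × 206265 = 0.090305″.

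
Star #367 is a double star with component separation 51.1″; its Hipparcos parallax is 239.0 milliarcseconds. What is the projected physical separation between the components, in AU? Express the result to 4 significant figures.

d = 1/p = 1/0.2390″ = 4.1841 pc.
At distance d (pc), an angle of θ arcsec spans θ·d AU: s = 51.1 × 4.1841 = 213.81 AU.

213.8 AU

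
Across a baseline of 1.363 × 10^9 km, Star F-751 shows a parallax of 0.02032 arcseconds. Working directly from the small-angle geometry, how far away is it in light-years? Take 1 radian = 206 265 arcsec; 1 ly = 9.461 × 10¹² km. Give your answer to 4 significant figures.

θ = 0.02032″ = 0.02032/206265 = 9.8514 × 10^-8 rad.
d = B/θ = (1.363 × 10^9) / (9.8514 × 10^-8) = 1.3836 × 10^16 km = (1.3836 × 10^16) / (9.461 × 10^12) ly = 1462.4 ly.

1462 ly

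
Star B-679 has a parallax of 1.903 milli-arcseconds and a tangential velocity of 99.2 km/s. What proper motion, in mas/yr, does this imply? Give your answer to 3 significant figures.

d = 1/p = 1/0.001903″ = 525.49 pc.
μ = v_t / (4.74 d) = 99.2 / (4.74 × 525.49) = 99.2 / 2490.8 = 0.039827 ″/yr = 39.827 mas/yr.

39.8 mas/yr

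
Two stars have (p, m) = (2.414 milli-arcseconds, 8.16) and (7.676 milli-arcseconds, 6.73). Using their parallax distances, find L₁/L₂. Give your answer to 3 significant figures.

d₁ = 1/p₁ = 1/0.002414″ = 414.25 pc; d₂ = 1/p₂ = 1/0.007676″ = 130.28 pc.
M₁ = m₁ − 5 log₁₀ d₁ + 5 = 8.16 − 13.0863 + 5 = 0.0737.
M₂ = 6.73 − 10.5744 + 5 = 1.1556.
L₁/L₂ = 10^(0.4(M₂ − M₁)) = 10^(0.4 × 1.0819) = 10^0.43276 = 2.7087.

L₁/L₂ = 2.71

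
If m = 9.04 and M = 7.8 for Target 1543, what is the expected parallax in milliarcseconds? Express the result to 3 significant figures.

56.5 mas

m − M = 9.04 − 7.8 = 1.24.
d = 10^((m−M)/5 + 1) = 10^1.248 = 17.701 pc.
p = 1/d = 1/17.701 = 0.056494 arcsec = 56.494 mas.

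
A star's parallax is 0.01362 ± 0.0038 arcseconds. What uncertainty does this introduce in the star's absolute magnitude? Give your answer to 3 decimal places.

M = m − 5 log₁₀ d + 5 = m + 5 log₁₀ p + 5, so ∂M/∂p = 5/(p ln 10).
σ_M = (5/ln 10) · (σ_p/p) = 2.1715 × 0.0038/0.01362 = 2.1715 × 0.279 = 0.60585.

σ_M = 0.606 mag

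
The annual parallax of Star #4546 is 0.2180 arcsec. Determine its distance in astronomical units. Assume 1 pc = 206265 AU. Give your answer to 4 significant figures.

946200 AU

d = 1/p = 1/0.2180 = 4.5872 pc.
In AU: 4.5872 × 206265 = 9.4618 × 10^5 AU.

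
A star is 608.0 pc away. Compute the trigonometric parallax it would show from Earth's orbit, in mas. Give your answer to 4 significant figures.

1.645 mas

p = 1/d = 1/608 = 0.0016447 arcsec.
= 0.0016447 × 1000 = 1.6447 mas.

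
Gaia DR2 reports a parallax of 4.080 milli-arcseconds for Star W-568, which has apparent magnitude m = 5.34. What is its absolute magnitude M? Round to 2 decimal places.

d = 1/p = 1/0.004080″ = 245.1 pc.
m − M = 5 log₁₀(245.1) − 5 = 11.9467 − 5 = 6.9467.
M = m − (m − M) = 5.34 − 6.9467 = -1.61.

M = -1.61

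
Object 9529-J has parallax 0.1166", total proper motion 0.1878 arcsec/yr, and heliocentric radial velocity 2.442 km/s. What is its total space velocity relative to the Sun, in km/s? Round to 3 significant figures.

8.02 km/s

d = 1/p = 1/0.1166″ = 8.5763 pc.
v_t = 4.740 μ d = 4.740 × 0.1878 × 8.5763 = 7.6344 km/s.
v = √(v_r² + v_t²) = √(2.442² + 7.6344²) = √64.2474 = 8.0154 km/s.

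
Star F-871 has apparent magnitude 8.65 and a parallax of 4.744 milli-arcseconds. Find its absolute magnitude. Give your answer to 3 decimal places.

M = 2.031

d = 1/p = 1/0.004744″ = 210.79 pc.
m − M = 5 log₁₀(210.79) − 5 = 11.6193 − 5 = 6.6193.
M = m − (m − M) = 8.65 − 6.6193 = 2.031.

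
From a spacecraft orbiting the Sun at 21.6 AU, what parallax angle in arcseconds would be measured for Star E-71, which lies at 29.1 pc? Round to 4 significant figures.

p (arcsec) = B (AU) / d (pc).
p = 21.6 / 29.1 = 0.74227 arcsec.

0.7423 arcsec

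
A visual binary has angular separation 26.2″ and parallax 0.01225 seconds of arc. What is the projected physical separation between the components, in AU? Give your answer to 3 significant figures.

2140 AU

d = 1/p = 1/0.01225″ = 81.633 pc.
At distance d (pc), an angle of θ arcsec spans θ·d AU: s = 26.2 × 81.633 = 2138.8 AU.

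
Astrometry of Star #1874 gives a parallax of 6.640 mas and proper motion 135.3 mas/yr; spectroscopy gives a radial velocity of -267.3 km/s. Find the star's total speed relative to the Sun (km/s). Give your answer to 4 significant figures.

284.2 km/s

d = 1/p = 1/0.006640″ = 150.6 pc.
μ = 135.3 mas/yr = 0.1353 ″/yr.
v_t = 4.740 μ d = 4.740 × 0.1353 × 150.6 = 96.583 km/s.
v = √(v_r² + v_t²) = √((-267.3)² + 96.583²) = √80777.6 = 284.21 km/s.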